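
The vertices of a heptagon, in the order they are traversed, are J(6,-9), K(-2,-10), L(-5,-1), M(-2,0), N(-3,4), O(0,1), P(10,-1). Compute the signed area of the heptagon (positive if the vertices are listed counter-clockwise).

Σ = (-78) + (-48) + (-2) + (-8) + (-3) + (-10) + (-84) = -233
Signed area = Σ/2 = -116.5 (negative ⇒ clockwise traversal).

-116.5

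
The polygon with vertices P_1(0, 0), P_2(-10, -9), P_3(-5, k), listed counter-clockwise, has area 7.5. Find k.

Write out the shoelace sum; only the two edges meeting at P_3 involve k:
2·Area = [((-10)·k − (-5)·(-9)) + ((-5)·0 − 0·k)] + 0
       = -10·k + -45 = 15
⇒ k = -6.

-6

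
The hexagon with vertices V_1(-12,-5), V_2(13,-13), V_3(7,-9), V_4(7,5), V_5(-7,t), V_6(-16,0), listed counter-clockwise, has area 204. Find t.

The doubled signed area Σ (x_i y_{i+1} − x_{i+1} y_i) is linear in t.
With t=0 it equals 408; the coefficient of t is 23 (from the two edges through V_5).
So 23·t + 408 = 2·204 = 408 ⇒ t = 0.

0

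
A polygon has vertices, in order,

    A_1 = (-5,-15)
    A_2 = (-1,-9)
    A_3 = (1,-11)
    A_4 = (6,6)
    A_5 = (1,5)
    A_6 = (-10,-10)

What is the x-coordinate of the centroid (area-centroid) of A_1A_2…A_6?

Apply Gauss's area formula. First the cross-terms c_i = x_i·y_{i+1} − x_{i+1}·y_i:
  30, 20, 72, 24, 40, 100  ⇒  2A = 286, A = 143.
Then Σ (x_i + x_{i+1})·c_i = -1368, so x̄ = -1368 / (6·143) = -228/143.

-228/143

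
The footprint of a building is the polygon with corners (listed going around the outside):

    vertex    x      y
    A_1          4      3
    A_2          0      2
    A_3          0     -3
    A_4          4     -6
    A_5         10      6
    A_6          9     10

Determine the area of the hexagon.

68.5

Apply the shoelace (surveyor's) formula: 2A = Σ (x_i·y_{i+1} − x_{i+1}·y_i), indices taken mod 6.
Σ = (8) + (0) + (12) + (84) + (46) + (-13) = 137
Area = |Σ|/2 = 68.5.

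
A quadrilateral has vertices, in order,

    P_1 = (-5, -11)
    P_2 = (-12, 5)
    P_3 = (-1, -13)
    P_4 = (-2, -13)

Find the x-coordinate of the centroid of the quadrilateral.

-229/39

Apply Gauss's area formula. First the cross-terms c_i = x_i·y_{i+1} − x_{i+1}·y_i:
  -157, 161, -13, -43  ⇒  2A = -52, A = -26.
Then Σ (x_i + x_{i+1})·c_i = 916, so x̄ = 916 / (6·(-26)) = -229/39.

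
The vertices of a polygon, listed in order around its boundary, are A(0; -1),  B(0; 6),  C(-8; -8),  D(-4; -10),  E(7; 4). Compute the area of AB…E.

A→B: (0)(6) − (0)(-1) = 0
B→C: (0)(-8) − (-8)(6) = 48
C→D: (-8)(-10) − (-4)(-8) = 48
D→E: (-4)(4) − (7)(-10) = 54
E→A: (7)(-1) − (0)(4) = -7
Σ = 143
Area = |Σ|/2 = 71.5.

71.5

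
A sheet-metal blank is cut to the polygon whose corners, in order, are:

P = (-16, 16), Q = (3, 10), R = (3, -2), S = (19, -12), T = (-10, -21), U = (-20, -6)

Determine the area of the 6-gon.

768.5

Cross-terms: -208, -36, 2, -519, -360, -416  ⇒  Σ = -1537
Area = |Σ|/2 = 768.5.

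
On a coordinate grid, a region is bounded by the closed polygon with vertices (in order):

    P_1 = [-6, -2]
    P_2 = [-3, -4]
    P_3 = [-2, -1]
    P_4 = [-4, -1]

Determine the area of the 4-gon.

6.5

Apply the surveyor's formula: 2A = Σ (x_i·y_{i+1} − x_{i+1}·y_i), indices taken mod 4.
Σ = (18) + (-5) + (-2) + (2) = 13
Area = |Σ|/2 = 6.5.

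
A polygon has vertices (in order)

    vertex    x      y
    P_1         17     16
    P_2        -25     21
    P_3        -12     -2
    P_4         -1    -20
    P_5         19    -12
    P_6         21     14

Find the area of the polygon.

1152.5

Apply the shoelace (surveyor's) formula: 2A = Σ (x_i·y_{i+1} − x_{i+1}·y_i), indices taken mod 6.
Σ = (757) + (302) + (238) + (392) + (518) + (98) = 2305
Area = |Σ|/2 = 1152.5.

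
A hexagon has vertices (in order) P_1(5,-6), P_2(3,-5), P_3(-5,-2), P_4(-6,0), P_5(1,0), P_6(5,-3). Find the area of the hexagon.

34

Apply the shoelace formula: 2A = Σ (x_i·y_{i+1} − x_{i+1}·y_i), indices taken mod 6.
P_1→P_2: (5)(-5) − (3)(-6) = -7
P_2→P_3: (3)(-2) − (-5)(-5) = -31
P_3→P_4: (-5)(0) − (-6)(-2) = -12
P_4→P_5: (-6)(0) − (1)(0) = 0
P_5→P_6: (1)(-3) − (5)(0) = -3
P_6→P_1: (5)(-6) − (5)(-3) = -15
Σ = -68
Area = |Σ|/2 = 34.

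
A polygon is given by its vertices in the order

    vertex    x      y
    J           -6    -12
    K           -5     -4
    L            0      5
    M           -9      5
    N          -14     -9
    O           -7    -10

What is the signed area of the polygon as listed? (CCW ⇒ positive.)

118

Cross-terms: -36, -25, 45, 151, 77, 24  ⇒  Σ = 236
Signed area = Σ/2 = 118 (positive ⇒ counter-clockwise traversal).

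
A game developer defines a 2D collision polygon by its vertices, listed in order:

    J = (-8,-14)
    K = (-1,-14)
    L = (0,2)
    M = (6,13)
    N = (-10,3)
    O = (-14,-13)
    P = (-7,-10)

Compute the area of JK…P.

235.5

Σ = (98) + (-2) + (-12) + (148) + (172) + (49) + (18) = 471
Area = |Σ|/2 = 235.5.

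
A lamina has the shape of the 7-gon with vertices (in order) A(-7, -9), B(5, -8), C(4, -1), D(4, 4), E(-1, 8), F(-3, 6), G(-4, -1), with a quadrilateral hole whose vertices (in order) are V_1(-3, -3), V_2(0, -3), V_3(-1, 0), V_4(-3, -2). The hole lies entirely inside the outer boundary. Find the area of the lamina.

Outer boundary:
Apply the shoelace formula: 2A = Σ (x_i·y_{i+1} − x_{i+1}·y_i), indices taken mod 7.
Cross-terms: 101, 27, 20, 36, 18, 27, 29  ⇒  Σ = 258
Area = |Σ|/2 = 129.
Hole:
Apply the shoelace (surveyor's) formula: 2A = Σ (x_i·y_{i+1} − x_{i+1}·y_i), indices taken mod 4.
Σ = (9) + (-3) + (2) + (3) = 11
Area = |Σ|/2 = 5.5.
Net area = 129 − 5.5 = 123.5.

123.5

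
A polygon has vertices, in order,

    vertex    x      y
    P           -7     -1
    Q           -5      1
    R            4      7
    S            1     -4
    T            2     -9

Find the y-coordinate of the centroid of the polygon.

-47/70

Apply the shoelace (surveyor's) formula. First the cross-terms c_i = x_i·y_{i+1} − x_{i+1}·y_i:
  -12, -39, -23, -1, -65  ⇒  2A = -140, A = -70.
Then Σ (y_i + y_{i+1})·c_i = 282, so ȳ = 282 / (6·(-70)) = -47/70.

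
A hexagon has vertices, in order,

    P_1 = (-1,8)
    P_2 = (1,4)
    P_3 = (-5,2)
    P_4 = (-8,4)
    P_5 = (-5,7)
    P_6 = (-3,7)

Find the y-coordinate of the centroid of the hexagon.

Apply Gauss's area formula. First the cross-terms c_i = x_i·y_{i+1} − x_{i+1}·y_i:
  -12, 22, -4, -36, -14, -17  ⇒  2A = -61, A = -30.5.
Then Σ (y_i + y_{i+1})·c_i = -883, so ȳ = -883 / (6·(-30.5)) = 883/183.

883/183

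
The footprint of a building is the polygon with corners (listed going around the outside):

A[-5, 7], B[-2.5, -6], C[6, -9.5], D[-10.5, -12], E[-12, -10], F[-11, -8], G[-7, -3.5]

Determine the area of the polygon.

Apply Gauss's area formula: 2A = Σ (x_i·y_{i+1} − x_{i+1}·y_i), indices taken mod 7.
A→B: (-5)(-6) − (-2.5)(7) = 47.5
B→C: (-2.5)(-9.5) − (6)(-6) = 59.75
C→D: (6)(-12) − (-10.5)(-9.5) = -171.75
D→E: (-10.5)(-10) − (-12)(-12) = -39
E→F: (-12)(-8) − (-11)(-10) = -14
F→G: (-11)(-3.5) − (-7)(-8) = -17.5
G→A: (-7)(7) − (-5)(-3.5) = -66.5
Σ = -201.5
Area = |Σ|/2 = 100.75.

100.75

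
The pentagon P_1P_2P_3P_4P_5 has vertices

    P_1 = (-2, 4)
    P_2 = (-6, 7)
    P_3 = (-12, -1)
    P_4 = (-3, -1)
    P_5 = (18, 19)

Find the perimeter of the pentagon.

|P_1P_2| = √((-4)² + (3)²) = √25 = 5
|P_2P_3| = √((-6)² + (-8)²) = √100 = 10
|P_3P_4| = √((9)² + (0)²) = √81 = 9
|P_4P_5| = √((21)² + (20)²) = √841 = 29
|P_5P_1| = √((-20)² + (-15)²) = √625 = 25
Perimeter = 5 + 10 + 9 + 29 + 25 = 78.

78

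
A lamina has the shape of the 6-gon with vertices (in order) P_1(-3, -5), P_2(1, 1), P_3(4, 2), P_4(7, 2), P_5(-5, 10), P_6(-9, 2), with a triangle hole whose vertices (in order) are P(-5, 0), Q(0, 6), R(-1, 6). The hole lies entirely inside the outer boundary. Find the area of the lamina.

99.5

Outer boundary:
Apply the shoelace (surveyor's) formula: 2A = Σ (x_i·y_{i+1} − x_{i+1}·y_i), indices taken mod 6.
P_1→P_2: (-3)(1) − (1)(-5) = 2
P_2→P_3: (1)(2) − (4)(1) = -2
P_3→P_4: (4)(2) − (7)(2) = -6
P_4→P_5: (7)(10) − (-5)(2) = 80
P_5→P_6: (-5)(2) − (-9)(10) = 80
P_6→P_1: (-9)(-5) − (-3)(2) = 51
Σ = 205
Area = |Σ|/2 = 102.5.
Hole:
Cross-terms: -30, 6, 30  ⇒  Σ = 6
Area = |Σ|/2 = 3.
Net area = 102.5 − 3 = 99.5.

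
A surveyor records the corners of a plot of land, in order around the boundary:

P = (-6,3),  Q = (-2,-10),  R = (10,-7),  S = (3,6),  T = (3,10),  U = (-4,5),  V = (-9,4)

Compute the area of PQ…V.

177

Σ = (66) + (114) + (81) + (12) + (55) + (29) + (-3) = 354
Area = |Σ|/2 = 177.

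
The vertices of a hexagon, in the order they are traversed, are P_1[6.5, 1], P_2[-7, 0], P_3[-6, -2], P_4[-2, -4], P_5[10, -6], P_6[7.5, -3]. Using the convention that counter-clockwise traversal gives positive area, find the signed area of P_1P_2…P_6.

Apply Gauss's area formula: 2A = Σ (x_i·y_{i+1} − x_{i+1}·y_i), indices taken mod 6.
Σ = (7) + (14) + (20) + (52) + (15) + (27) = 135
Signed area = Σ/2 = 67.5 (positive ⇒ counter-clockwise traversal).

67.5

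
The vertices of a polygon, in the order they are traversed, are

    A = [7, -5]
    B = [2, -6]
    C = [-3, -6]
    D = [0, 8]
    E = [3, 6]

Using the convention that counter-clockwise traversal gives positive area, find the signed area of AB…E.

-83.5

Apply Gauss's area formula: 2A = Σ (x_i·y_{i+1} − x_{i+1}·y_i), indices taken mod 5.
Σ = (-32) + (-30) + (-24) + (-24) + (-57) = -167
Signed area = Σ/2 = -83.5 (negative ⇒ clockwise traversal).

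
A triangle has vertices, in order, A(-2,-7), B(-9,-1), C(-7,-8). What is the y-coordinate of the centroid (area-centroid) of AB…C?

Apply the surveyor's formula. First the cross-terms c_i = x_i·y_{i+1} − x_{i+1}·y_i:
  -61, 65, 33  ⇒  2A = 37, A = 18.5.
Then Σ (y_i + y_{i+1})·c_i = -592, so ȳ = -592 / (6·18.5) = -16/3.

-16/3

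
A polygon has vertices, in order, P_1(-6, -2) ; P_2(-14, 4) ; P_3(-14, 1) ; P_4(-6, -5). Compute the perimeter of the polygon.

|P_1P_2| = √((-8)² + (6)²) = √100 = 10
|P_2P_3| = √((0)² + (-3)²) = √9 = 3
|P_3P_4| = √((8)² + (-6)²) = √100 = 10
|P_4P_1| = √((0)² + (3)²) = √9 = 3
Perimeter = 10 + 3 + 10 + 3 = 26.

26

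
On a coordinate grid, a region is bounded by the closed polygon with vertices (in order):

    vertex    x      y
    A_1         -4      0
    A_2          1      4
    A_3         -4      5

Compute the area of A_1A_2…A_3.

12.5

Apply the surveyor's formula: 2A = Σ (x_i·y_{i+1} − x_{i+1}·y_i), indices taken mod 3.
Σ = (-16) + (21) + (20) = 25
Area = |Σ|/2 = 12.5.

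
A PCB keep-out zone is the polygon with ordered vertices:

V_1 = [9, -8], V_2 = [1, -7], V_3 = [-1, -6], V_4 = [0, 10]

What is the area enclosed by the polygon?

Σ = (-55) + (-13) + (-10) + (-90) = -168
Area = |Σ|/2 = 84.

84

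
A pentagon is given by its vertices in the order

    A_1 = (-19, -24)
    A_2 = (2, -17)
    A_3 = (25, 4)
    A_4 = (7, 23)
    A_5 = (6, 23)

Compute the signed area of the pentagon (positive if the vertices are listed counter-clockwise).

Apply Gauss's area formula: 2A = Σ (x_i·y_{i+1} − x_{i+1}·y_i), indices taken mod 5.
Σ = (371) + (433) + (547) + (23) + (293) = 1667
Signed area = Σ/2 = 833.5 (positive ⇒ counter-clockwise traversal).

833.5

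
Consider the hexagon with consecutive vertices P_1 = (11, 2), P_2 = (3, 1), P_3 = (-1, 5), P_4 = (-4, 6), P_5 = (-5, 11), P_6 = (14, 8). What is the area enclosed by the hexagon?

Apply Gauss's area formula: 2A = Σ (x_i·y_{i+1} − x_{i+1}·y_i), indices taken mod 6.
Σ = (5) + (16) + (14) + (-14) + (-194) + (-60) = -233
Area = |Σ|/2 = 116.5.

116.5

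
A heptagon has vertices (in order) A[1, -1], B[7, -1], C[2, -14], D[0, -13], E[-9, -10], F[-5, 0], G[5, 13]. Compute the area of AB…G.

183

Apply the shoelace (surveyor's) formula: 2A = Σ (x_i·y_{i+1} − x_{i+1}·y_i), indices taken mod 7.
Σ = (6) + (-96) + (-26) + (-117) + (-50) + (-65) + (-18) = -366
Area = |Σ|/2 = 183.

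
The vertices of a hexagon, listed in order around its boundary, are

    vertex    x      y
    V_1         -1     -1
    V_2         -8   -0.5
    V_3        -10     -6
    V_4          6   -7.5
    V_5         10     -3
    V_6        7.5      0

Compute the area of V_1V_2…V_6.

Cross-terms: -7.5, 43, 111, 57, 22.5, -7.5  ⇒  Σ = 218.5
Area = |Σ|/2 = 109.25.

109.25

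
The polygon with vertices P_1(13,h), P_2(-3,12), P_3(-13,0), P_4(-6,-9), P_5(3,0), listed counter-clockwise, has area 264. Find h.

12

Write out the shoelace sum; only the two edges meeting at P_1 involve h:
2·Area = [(3·h − 13·0) + (13·12 − (-3)·h)] + 300
       = 6·h + 456 = 528
⇒ h = 12.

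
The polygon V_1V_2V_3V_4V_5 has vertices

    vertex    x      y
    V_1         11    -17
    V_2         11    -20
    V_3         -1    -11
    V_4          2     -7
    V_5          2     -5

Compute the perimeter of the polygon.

|V_1V_2| = √((0)² + (-3)²) = √9 = 3
|V_2V_3| = √((-12)² + (9)²) = √225 = 15
|V_3V_4| = √((3)² + (4)²) = √25 = 5
|V_4V_5| = √((0)² + (2)²) = √4 = 2
|V_5V_1| = √((9)² + (-12)²) = √225 = 15
Perimeter = 3 + 15 + 5 + 2 + 15 = 40.

40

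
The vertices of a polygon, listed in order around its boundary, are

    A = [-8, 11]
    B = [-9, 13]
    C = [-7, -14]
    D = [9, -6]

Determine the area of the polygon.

Apply the shoelace formula: 2A = Σ (x_i·y_{i+1} − x_{i+1}·y_i), indices taken mod 4.
Cross-terms: -5, 217, 168, 51  ⇒  Σ = 431
Area = |Σ|/2 = 215.5.

215.5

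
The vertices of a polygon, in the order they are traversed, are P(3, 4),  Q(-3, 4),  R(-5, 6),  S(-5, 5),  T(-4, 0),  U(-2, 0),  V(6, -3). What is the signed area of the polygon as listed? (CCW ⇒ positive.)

45

Apply the surveyor's formula: 2A = Σ (x_i·y_{i+1} − x_{i+1}·y_i), indices taken mod 7.
Σ = (24) + (2) + (5) + (20) + (0) + (6) + (33) = 90
Signed area = Σ/2 = 45 (positive ⇒ counter-clockwise traversal).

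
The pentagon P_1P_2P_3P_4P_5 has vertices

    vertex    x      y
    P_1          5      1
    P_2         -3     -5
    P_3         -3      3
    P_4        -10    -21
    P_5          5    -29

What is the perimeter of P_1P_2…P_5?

|P_1P_2| = √((-8)² + (-6)²) = √100 = 10
|P_2P_3| = √((0)² + (8)²) = √64 = 8
|P_3P_4| = √((-7)² + (-24)²) = √625 = 25
|P_4P_5| = √((15)² + (-8)²) = √289 = 17
|P_5P_1| = √((0)² + (30)²) = √900 = 30
Perimeter = 10 + 8 + 25 + 17 + 30 = 90.

90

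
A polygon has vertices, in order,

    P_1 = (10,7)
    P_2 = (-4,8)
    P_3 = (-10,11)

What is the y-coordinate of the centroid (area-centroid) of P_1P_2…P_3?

26/3

Apply Gauss's area formula. First the cross-terms c_i = x_i·y_{i+1} − x_{i+1}·y_i:
  108, 36, -180  ⇒  2A = -36, A = -18.
Then Σ (y_i + y_{i+1})·c_i = -936, so ȳ = -936 / (6·(-18)) = 26/3.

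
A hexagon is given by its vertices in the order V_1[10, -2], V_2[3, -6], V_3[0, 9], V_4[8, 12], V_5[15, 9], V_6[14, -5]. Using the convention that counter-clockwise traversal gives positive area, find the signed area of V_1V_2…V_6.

-193

V_1→V_2: (10)(-6) − (3)(-2) = -54
V_2→V_3: (3)(9) − (0)(-6) = 27
V_3→V_4: (0)(12) − (8)(9) = -72
V_4→V_5: (8)(9) − (15)(12) = -108
V_5→V_6: (15)(-5) − (14)(9) = -201
V_6→V_1: (14)(-2) − (10)(-5) = 22
Σ = -386
Signed area = Σ/2 = -193 (negative ⇒ clockwise traversal).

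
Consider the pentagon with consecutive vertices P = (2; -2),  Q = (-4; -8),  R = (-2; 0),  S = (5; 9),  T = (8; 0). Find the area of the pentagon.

P→Q: (2)(-8) − (-4)(-2) = -24
Q→R: (-4)(0) − (-2)(-8) = -16
R→S: (-2)(9) − (5)(0) = -18
S→T: (5)(0) − (8)(9) = -72
T→P: (8)(-2) − (2)(0) = -16
Σ = -146
Area = |Σ|/2 = 73.

73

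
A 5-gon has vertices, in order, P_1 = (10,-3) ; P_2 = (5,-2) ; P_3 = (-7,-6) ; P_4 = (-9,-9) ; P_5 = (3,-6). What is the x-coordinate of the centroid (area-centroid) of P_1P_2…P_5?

1/6

Apply the shoelace formula. First the cross-terms c_i = x_i·y_{i+1} − x_{i+1}·y_i:
  -5, -44, 9, 81, 51  ⇒  2A = 92, A = 46.
Then Σ (x_i + x_{i+1})·c_i = 46, so x̄ = 46 / (6·46) = 1/6.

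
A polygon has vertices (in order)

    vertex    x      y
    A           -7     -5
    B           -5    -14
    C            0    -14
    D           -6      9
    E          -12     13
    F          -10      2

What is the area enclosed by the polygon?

Apply Gauss's area formula: 2A = Σ (x_i·y_{i+1} − x_{i+1}·y_i), indices taken mod 6.
Cross-terms: 73, 70, -84, 30, 106, 64  ⇒  Σ = 259
Area = |Σ|/2 = 129.5.

129.5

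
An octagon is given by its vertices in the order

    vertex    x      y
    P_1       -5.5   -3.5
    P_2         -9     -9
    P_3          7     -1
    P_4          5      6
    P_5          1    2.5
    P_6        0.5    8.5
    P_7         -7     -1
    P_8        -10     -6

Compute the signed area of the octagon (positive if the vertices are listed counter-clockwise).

Apply the shoelace (surveyor's) formula: 2A = Σ (x_i·y_{i+1} − x_{i+1}·y_i), indices taken mod 8.
Σ = (18) + (72) + (47) + (6.5) + (7.25) + (59) + (32) + (2) = 243.75
Signed area = Σ/2 = 121.875 (positive ⇒ counter-clockwise traversal).

121.875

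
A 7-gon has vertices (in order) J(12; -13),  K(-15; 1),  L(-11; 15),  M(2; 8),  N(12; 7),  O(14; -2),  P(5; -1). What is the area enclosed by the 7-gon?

388

Apply the shoelace (surveyor's) formula: 2A = Σ (x_i·y_{i+1} − x_{i+1}·y_i), indices taken mod 7.
J→K: (12)(1) − (-15)(-13) = -183
K→L: (-15)(15) − (-11)(1) = -214
L→M: (-11)(8) − (2)(15) = -118
M→N: (2)(7) − (12)(8) = -82
N→O: (12)(-2) − (14)(7) = -122
O→P: (14)(-1) − (5)(-2) = -4
P→J: (5)(-13) − (12)(-1) = -53
Σ = -776
Area = |Σ|/2 = 388.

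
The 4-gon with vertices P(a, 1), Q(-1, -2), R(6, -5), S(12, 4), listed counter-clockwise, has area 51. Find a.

2

The doubled signed area Σ (x_i y_{i+1} − x_{i+1} y_i) is linear in a.
With a=0 it equals 114; the coefficient of a is -6 (from the two edges through P).
So -6·a + 114 = 2·51 = 102 ⇒ a = 2.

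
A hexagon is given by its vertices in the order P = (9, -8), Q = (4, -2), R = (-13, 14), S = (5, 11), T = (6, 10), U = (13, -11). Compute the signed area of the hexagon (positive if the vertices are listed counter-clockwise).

Apply the surveyor's formula: 2A = Σ (x_i·y_{i+1} − x_{i+1}·y_i), indices taken mod 6.
Σ = (14) + (30) + (-213) + (-16) + (-196) + (-5) = -386
Signed area = Σ/2 = -193 (negative ⇒ clockwise traversal).

-193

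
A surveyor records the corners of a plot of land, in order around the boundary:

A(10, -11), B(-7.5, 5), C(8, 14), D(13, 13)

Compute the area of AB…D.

264.25

A→B: (10)(5) − (-7.5)(-11) = -32.5
B→C: (-7.5)(14) − (8)(5) = -145
C→D: (8)(13) − (13)(14) = -78
D→A: (13)(-11) − (10)(13) = -273
Σ = -528.5
Area = |Σ|/2 = 264.25.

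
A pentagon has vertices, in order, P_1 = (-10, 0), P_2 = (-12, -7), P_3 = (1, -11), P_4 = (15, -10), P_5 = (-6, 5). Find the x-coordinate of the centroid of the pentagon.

Apply the shoelace formula. First the cross-terms c_i = x_i·y_{i+1} − x_{i+1}·y_i:
  70, 139, 155, 15, 50  ⇒  2A = 429, A = 214.5.
Then Σ (x_i + x_{i+1})·c_i = -1254, so x̄ = -1254 / (6·214.5) = -38/39.

-38/39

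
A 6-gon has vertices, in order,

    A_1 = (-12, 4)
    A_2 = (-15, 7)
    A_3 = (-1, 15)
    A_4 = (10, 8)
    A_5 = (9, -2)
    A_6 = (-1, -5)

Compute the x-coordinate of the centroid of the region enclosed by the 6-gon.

-158/201

Apply Gauss's area formula. First the cross-terms c_i = x_i·y_{i+1} − x_{i+1}·y_i:
  -24, -218, -158, -92, -47, -64  ⇒  2A = -603, A = -301.5.
Then Σ (x_i + x_{i+1})·c_i = 1422, so x̄ = 1422 / (6·(-301.5)) = -158/201.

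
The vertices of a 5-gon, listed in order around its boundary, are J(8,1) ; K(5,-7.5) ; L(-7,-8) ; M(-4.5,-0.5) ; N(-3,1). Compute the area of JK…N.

Cross-terms: -65, -92.5, -32.5, -6, -11  ⇒  Σ = -207
Area = |Σ|/2 = 103.5.

103.5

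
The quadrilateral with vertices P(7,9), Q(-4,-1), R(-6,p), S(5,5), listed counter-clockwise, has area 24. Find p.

The doubled signed area Σ (x_i y_{i+1} − x_{i+1} y_i) is linear in p.
With p=0 it equals 3; the coefficient of p is -9 (from the two edges through R).
So -9·p + 3 = 2·24 = 48 ⇒ p = -5.

-5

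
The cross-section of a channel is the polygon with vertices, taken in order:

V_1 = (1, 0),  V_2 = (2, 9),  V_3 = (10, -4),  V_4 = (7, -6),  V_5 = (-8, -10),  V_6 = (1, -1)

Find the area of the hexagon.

Apply the shoelace formula: 2A = Σ (x_i·y_{i+1} − x_{i+1}·y_i), indices taken mod 6.
Σ = (9) + (-98) + (-32) + (-118) + (18) + (1) = -220
Area = |Σ|/2 = 110.

110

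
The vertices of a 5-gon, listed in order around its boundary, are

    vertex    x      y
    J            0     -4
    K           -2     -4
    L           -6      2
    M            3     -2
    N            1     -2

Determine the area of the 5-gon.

19

Apply the surveyor's formula: 2A = Σ (x_i·y_{i+1} − x_{i+1}·y_i), indices taken mod 5.
Σ = (-8) + (-28) + (6) + (-4) + (-4) = -38
Area = |Σ|/2 = 19.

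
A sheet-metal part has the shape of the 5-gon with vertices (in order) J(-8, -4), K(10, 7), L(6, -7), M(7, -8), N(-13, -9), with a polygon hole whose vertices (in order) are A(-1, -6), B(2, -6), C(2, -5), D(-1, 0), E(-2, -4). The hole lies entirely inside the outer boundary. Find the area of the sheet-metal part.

143.5

Outer boundary:
Apply the shoelace (surveyor's) formula: 2A = Σ (x_i·y_{i+1} − x_{i+1}·y_i), indices taken mod 5.
Cross-terms: -16, -112, 1, -167, -20  ⇒  Σ = -314
Area = |Σ|/2 = 157.
Hole:
Apply the surveyor's formula: 2A = Σ (x_i·y_{i+1} − x_{i+1}·y_i), indices taken mod 5.
Σ = (18) + (2) + (-5) + (4) + (8) = 27
Area = |Σ|/2 = 13.5.
Net area = 157 − 13.5 = 143.5.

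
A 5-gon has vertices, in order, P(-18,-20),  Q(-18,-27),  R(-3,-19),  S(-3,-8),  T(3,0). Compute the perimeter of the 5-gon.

|PQ| = √((0)² + (-7)²) = √49 = 7
|QR| = √((15)² + (8)²) = √289 = 17
|RS| = √((0)² + (11)²) = √121 = 11
|ST| = √((6)² + (8)²) = √100 = 10
|TP| = √((-21)² + (-20)²) = √841 = 29
Perimeter = 7 + 17 + 11 + 10 + 29 = 74.

74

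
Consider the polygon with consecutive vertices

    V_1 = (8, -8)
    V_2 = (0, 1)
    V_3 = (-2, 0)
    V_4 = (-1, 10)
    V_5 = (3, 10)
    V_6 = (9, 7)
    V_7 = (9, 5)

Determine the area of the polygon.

Apply the surveyor's formula: 2A = Σ (x_i·y_{i+1} − x_{i+1}·y_i), indices taken mod 7.
V_1→V_2: (8)(1) − (0)(-8) = 8
V_2→V_3: (0)(0) − (-2)(1) = 2
V_3→V_4: (-2)(10) − (-1)(0) = -20
V_4→V_5: (-1)(10) − (3)(10) = -40
V_5→V_6: (3)(7) − (9)(10) = -69
V_6→V_7: (9)(5) − (9)(7) = -18
V_7→V_1: (9)(-8) − (8)(5) = -112
Σ = -249
Area = |Σ|/2 = 124.5.

124.5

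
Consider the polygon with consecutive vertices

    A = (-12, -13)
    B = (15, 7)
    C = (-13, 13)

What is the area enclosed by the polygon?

361

Apply the surveyor's formula: 2A = Σ (x_i·y_{i+1} − x_{i+1}·y_i), indices taken mod 3.
Σ = (111) + (286) + (325) = 722
Area = |Σ|/2 = 361.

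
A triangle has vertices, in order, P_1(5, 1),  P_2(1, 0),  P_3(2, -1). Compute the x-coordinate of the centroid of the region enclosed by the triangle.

8/3

Apply the surveyor's formula. First the cross-terms c_i = x_i·y_{i+1} − x_{i+1}·y_i:
  -1, -1, 7  ⇒  2A = 5, A = 2.5.
Then Σ (x_i + x_{i+1})·c_i = 40, so x̄ = 40 / (6·2.5) = 8/3.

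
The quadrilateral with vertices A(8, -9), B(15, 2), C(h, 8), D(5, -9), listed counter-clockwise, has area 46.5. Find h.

15

The doubled signed area Σ (x_i y_{i+1} − x_{i+1} y_i) is linear in h.
With h=0 it equals 258; the coefficient of h is -11 (from the two edges through C).
So -11·h + 258 = 2·46.5 = 93 ⇒ h = 15.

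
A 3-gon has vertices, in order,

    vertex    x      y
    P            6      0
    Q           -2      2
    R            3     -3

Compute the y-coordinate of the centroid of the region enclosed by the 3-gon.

-1/3

Apply Gauss's area formula. First the cross-terms c_i = x_i·y_{i+1} − x_{i+1}·y_i:
  12, 0, 18  ⇒  2A = 30, A = 15.
Then Σ (y_i + y_{i+1})·c_i = -30, so ȳ = -30 / (6·15) = -1/3.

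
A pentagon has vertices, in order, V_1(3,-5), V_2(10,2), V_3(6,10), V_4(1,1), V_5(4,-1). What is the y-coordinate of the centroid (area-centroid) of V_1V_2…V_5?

Apply Gauss's area formula. First the cross-terms c_i = x_i·y_{i+1} − x_{i+1}·y_i:
  56, 88, -4, -5, -17  ⇒  2A = 118, A = 59.
Then Σ (y_i + y_{i+1})·c_i = 946, so ȳ = 946 / (6·59) = 473/177.

473/177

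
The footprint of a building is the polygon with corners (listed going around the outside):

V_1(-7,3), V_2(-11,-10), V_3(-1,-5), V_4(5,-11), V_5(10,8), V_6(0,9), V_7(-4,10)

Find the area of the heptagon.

259

Apply the shoelace (surveyor's) formula: 2A = Σ (x_i·y_{i+1} − x_{i+1}·y_i), indices taken mod 7.
Cross-terms: 103, 45, 36, 150, 90, 36, 58  ⇒  Σ = 518
Area = |Σ|/2 = 259.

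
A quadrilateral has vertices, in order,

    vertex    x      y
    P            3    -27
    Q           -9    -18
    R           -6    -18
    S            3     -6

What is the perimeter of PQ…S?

54

|PQ| = √((-12)² + (9)²) = √225 = 15
|QR| = √((3)² + (0)²) = √9 = 3
|RS| = √((9)² + (12)²) = √225 = 15
|SP| = √((0)² + (-21)²) = √441 = 21
Perimeter = 15 + 3 + 15 + 21 = 54.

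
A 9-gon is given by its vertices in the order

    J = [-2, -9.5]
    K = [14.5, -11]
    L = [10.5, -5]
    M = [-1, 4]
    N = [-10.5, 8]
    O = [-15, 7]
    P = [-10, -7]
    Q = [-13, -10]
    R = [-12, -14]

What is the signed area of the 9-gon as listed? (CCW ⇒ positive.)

326.125

Apply Gauss's area formula: 2A = Σ (x_i·y_{i+1} − x_{i+1}·y_i), indices taken mod 9.
J→K: (-2)(-11) − (14.5)(-9.5) = 159.75
K→L: (14.5)(-5) − (10.5)(-11) = 43
L→M: (10.5)(4) − (-1)(-5) = 37
M→N: (-1)(8) − (-10.5)(4) = 34
N→O: (-10.5)(7) − (-15)(8) = 46.5
O→P: (-15)(-7) − (-10)(7) = 175
P→Q: (-10)(-10) − (-13)(-7) = 9
Q→R: (-13)(-14) − (-12)(-10) = 62
R→J: (-12)(-9.5) − (-2)(-14) = 86
Σ = 652.25
Signed area = Σ/2 = 326.125 (positive ⇒ counter-clockwise traversal).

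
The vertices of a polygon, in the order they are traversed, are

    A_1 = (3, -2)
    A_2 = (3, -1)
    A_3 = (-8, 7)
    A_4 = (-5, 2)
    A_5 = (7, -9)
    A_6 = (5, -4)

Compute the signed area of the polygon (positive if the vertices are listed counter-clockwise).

Σ = (3) + (13) + (19) + (31) + (17) + (2) = 85
Signed area = Σ/2 = 42.5 (positive ⇒ counter-clockwise traversal).

42.5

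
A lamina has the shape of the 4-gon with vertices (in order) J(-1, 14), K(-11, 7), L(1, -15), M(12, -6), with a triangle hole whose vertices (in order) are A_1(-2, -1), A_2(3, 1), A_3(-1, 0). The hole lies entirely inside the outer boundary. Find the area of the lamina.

319

Outer boundary:
J→K: (-1)(7) − (-11)(14) = 147
K→L: (-11)(-15) − (1)(7) = 158
L→M: (1)(-6) − (12)(-15) = 174
M→J: (12)(14) − (-1)(-6) = 162
Σ = 641
Area = |Σ|/2 = 320.5.
Hole:
Apply the shoelace (surveyor's) formula: 2A = Σ (x_i·y_{i+1} − x_{i+1}·y_i), indices taken mod 3.
Σ = (1) + (1) + (1) = 3
Area = |Σ|/2 = 1.5.
Net area = 320.5 − 1.5 = 319.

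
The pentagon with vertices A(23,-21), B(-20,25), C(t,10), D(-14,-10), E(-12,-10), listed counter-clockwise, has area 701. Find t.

The doubled signed area Σ (x_i y_{i+1} − x_{i+1} y_i) is linear in t.
With t=0 it equals 597; the coefficient of t is -35 (from the two edges through C).
So -35·t + 597 = 2·701 = 1402 ⇒ t = -23.

-23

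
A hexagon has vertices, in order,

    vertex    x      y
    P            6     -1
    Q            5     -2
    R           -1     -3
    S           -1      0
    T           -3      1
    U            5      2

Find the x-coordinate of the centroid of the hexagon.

43/21

Apply the surveyor's formula. First the cross-terms c_i = x_i·y_{i+1} − x_{i+1}·y_i:
  -7, -17, -3, -1, -11, -17  ⇒  2A = -56, A = -28.
Then Σ (x_i + x_{i+1})·c_i = -344, so x̄ = -344 / (6·(-28)) = 43/21.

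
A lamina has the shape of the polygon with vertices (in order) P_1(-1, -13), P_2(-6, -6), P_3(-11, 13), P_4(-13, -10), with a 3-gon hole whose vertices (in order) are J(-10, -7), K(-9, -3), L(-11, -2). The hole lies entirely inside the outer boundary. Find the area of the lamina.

Outer boundary:
Apply the shoelace formula: 2A = Σ (x_i·y_{i+1} − x_{i+1}·y_i), indices taken mod 4.
Σ = (-72) + (-144) + (279) + (159) = 222
Area = |Σ|/2 = 111.
Hole:
Apply Gauss's area formula: 2A = Σ (x_i·y_{i+1} − x_{i+1}·y_i), indices taken mod 3.
Cross-terms: -33, -15, 57  ⇒  Σ = 9
Area = |Σ|/2 = 4.5.
Net area = 111 − 4.5 = 106.5.

106.5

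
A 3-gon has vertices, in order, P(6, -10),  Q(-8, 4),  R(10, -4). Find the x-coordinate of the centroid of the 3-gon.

Apply the shoelace formula. First the cross-terms c_i = x_i·y_{i+1} − x_{i+1}·y_i:
  -56, -8, -76  ⇒  2A = -140, A = -70.
Then Σ (x_i + x_{i+1})·c_i = -1120, so x̄ = -1120 / (6·(-70)) = 8/3.

8/3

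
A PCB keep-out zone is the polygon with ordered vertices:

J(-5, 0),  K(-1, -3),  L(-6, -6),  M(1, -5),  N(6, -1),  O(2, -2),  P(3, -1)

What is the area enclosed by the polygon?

Apply the shoelace (surveyor's) formula: 2A = Σ (x_i·y_{i+1} − x_{i+1}·y_i), indices taken mod 7.
Cross-terms: 15, -12, 36, 29, -10, 4, -5  ⇒  Σ = 57
Area = |Σ|/2 = 28.5.

28.5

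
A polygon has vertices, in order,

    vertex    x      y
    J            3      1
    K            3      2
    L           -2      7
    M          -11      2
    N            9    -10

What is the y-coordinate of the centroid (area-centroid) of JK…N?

Apply the surveyor's formula. First the cross-terms c_i = x_i·y_{i+1} − x_{i+1}·y_i:
  3, 25, 73, 92, 39  ⇒  2A = 232, A = 116.
Then Σ (y_i + y_{i+1})·c_i = -196, so ȳ = -196 / (6·116) = -49/174.

-49/174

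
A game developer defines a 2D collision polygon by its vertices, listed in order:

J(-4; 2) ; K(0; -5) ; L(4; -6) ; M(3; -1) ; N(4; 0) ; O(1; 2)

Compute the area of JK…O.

Cross-terms: 20, 20, 14, 4, 8, 10  ⇒  Σ = 76
Area = |Σ|/2 = 38.

38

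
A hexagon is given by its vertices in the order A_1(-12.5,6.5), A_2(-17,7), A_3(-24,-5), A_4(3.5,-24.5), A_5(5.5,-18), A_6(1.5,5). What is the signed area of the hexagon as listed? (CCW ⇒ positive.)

540

Apply the shoelace formula: 2A = Σ (x_i·y_{i+1} − x_{i+1}·y_i), indices taken mod 6.
Σ = (23) + (253) + (605.5) + (71.75) + (54.5) + (72.25) = 1080
Signed area = Σ/2 = 540 (positive ⇒ counter-clockwise traversal).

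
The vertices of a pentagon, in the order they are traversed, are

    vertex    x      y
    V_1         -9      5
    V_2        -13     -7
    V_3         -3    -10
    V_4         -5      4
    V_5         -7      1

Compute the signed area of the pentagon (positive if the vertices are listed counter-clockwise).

Σ = (128) + (109) + (-62) + (23) + (-26) = 172
Signed area = Σ/2 = 86 (positive ⇒ counter-clockwise traversal).

86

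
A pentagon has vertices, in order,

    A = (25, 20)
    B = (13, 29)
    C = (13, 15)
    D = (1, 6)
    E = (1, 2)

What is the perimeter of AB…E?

78

|AB| = √((-12)² + (9)²) = √225 = 15
|BC| = √((0)² + (-14)²) = √196 = 14
|CD| = √((-12)² + (-9)²) = √225 = 15
|DE| = √((0)² + (-4)²) = √16 = 4
|EA| = √((24)² + (18)²) = √900 = 30
Perimeter = 15 + 14 + 15 + 4 + 30 = 78.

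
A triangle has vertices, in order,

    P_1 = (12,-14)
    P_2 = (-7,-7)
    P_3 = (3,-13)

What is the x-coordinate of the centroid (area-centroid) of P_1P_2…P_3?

Apply the shoelace formula. First the cross-terms c_i = x_i·y_{i+1} − x_{i+1}·y_i:
  -182, 112, 114  ⇒  2A = 44, A = 22.
Then Σ (x_i + x_{i+1})·c_i = 352, so x̄ = 352 / (6·22) = 8/3.

8/3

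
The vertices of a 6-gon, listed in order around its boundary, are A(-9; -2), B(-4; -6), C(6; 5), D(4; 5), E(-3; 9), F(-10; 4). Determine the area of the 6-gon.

128.5

Cross-terms: 46, 16, 10, 51, 78, 56  ⇒  Σ = 257
Area = |Σ|/2 = 128.5.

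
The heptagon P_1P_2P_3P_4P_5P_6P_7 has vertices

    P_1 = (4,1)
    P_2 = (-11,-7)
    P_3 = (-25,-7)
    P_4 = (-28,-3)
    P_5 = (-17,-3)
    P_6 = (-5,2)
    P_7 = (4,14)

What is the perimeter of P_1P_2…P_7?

88

|P_1P_2| = √((-15)² + (-8)²) = √289 = 17
|P_2P_3| = √((-14)² + (0)²) = √196 = 14
|P_3P_4| = √((-3)² + (4)²) = √25 = 5
|P_4P_5| = √((11)² + (0)²) = √121 = 11
|P_5P_6| = √((12)² + (5)²) = √169 = 13
|P_6P_7| = √((9)² + (12)²) = √225 = 15
|P_7P_1| = √((0)² + (-13)²) = √169 = 13
Perimeter = 17 + 14 + 5 + 11 + 13 + 15 + 13 = 88.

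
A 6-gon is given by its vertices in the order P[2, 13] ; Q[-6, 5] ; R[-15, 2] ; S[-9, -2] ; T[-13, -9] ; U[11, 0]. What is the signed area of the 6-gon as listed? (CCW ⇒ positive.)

Apply Gauss's area formula: 2A = Σ (x_i·y_{i+1} − x_{i+1}·y_i), indices taken mod 6.
Cross-terms: 88, 63, 48, 55, 99, 143  ⇒  Σ = 496
Signed area = Σ/2 = 248 (positive ⇒ counter-clockwise traversal).

248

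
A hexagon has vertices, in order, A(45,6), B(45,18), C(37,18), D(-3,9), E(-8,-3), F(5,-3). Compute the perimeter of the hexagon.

128

|AB| = √((0)² + (12)²) = √144 = 12
|BC| = √((-8)² + (0)²) = √64 = 8
|CD| = √((-40)² + (-9)²) = √1681 = 41
|DE| = √((-5)² + (-12)²) = √169 = 13
|EF| = √((13)² + (0)²) = √169 = 13
|FA| = √((40)² + (9)²) = √1681 = 41
Perimeter = 12 + 8 + 41 + 13 + 13 + 41 = 128.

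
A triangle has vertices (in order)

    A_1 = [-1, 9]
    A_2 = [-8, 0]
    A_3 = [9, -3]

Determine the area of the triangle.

87

Apply the surveyor's formula: 2A = Σ (x_i·y_{i+1} − x_{i+1}·y_i), indices taken mod 3.
Σ = (72) + (24) + (78) = 174
Area = |Σ|/2 = 87.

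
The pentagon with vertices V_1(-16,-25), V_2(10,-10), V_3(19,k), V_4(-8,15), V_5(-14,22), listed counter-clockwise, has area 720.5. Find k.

The doubled signed area Σ (x_i y_{i+1} − x_{i+1} y_i) is linear in k.
With k=0 it equals 1621; the coefficient of k is 18 (from the two edges through V_3).
So 18·k + 1621 = 2·720.5 = 1441 ⇒ k = -10.

-10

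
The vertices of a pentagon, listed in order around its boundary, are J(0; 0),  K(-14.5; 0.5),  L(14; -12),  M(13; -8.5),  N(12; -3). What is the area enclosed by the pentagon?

Apply the surveyor's formula: 2A = Σ (x_i·y_{i+1} − x_{i+1}·y_i), indices taken mod 5.
Cross-terms: 0, 167, 37, 63, 0  ⇒  Σ = 267
Area = |Σ|/2 = 133.5.

133.5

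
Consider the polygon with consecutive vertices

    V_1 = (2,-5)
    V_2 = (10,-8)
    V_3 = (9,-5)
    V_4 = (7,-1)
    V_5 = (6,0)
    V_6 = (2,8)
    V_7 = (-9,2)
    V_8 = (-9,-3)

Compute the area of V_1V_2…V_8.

154

Apply Gauss's area formula: 2A = Σ (x_i·y_{i+1} − x_{i+1}·y_i), indices taken mod 8.
V_1→V_2: (2)(-8) − (10)(-5) = 34
V_2→V_3: (10)(-5) − (9)(-8) = 22
V_3→V_4: (9)(-1) − (7)(-5) = 26
V_4→V_5: (7)(0) − (6)(-1) = 6
V_5→V_6: (6)(8) − (2)(0) = 48
V_6→V_7: (2)(2) − (-9)(8) = 76
V_7→V_8: (-9)(-3) − (-9)(2) = 45
V_8→V_1: (-9)(-5) − (2)(-3) = 51
Σ = 308
Area = |Σ|/2 = 154.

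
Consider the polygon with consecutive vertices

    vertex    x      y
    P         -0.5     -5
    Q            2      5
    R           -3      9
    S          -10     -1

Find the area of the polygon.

Apply the surveyor's formula: 2A = Σ (x_i·y_{i+1} − x_{i+1}·y_i), indices taken mod 4.
Σ = (7.5) + (33) + (93) + (49.5) = 183
Area = |Σ|/2 = 91.5.

91.5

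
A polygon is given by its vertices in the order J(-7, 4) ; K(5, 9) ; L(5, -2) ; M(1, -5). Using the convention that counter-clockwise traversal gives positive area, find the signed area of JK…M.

-96

Σ = (-83) + (-55) + (-23) + (-31) = -192
Signed area = Σ/2 = -96 (negative ⇒ clockwise traversal).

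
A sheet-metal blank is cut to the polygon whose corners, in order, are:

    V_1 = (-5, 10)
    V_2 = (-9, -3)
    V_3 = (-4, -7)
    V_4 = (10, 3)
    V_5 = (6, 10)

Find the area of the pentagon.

Apply the shoelace formula: 2A = Σ (x_i·y_{i+1} − x_{i+1}·y_i), indices taken mod 5.
Cross-terms: 105, 51, 58, 82, 110  ⇒  Σ = 406
Area = |Σ|/2 = 203.

203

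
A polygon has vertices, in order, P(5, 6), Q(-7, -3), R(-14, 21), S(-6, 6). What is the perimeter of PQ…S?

|PQ| = √((-12)² + (-9)²) = √225 = 15
|QR| = √((-7)² + (24)²) = √625 = 25
|RS| = √((8)² + (-15)²) = √289 = 17
|SP| = √((11)² + (0)²) = √121 = 11
Perimeter = 15 + 25 + 17 + 11 = 68.

68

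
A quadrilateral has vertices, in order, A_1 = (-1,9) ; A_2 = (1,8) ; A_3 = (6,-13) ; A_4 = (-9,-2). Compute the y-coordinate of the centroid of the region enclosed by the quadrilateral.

-137/87

Apply the shoelace formula. First the cross-terms c_i = x_i·y_{i+1} − x_{i+1}·y_i:
  -17, -61, -129, -83  ⇒  2A = -290, A = -145.
Then Σ (y_i + y_{i+1})·c_i = 1370, so ȳ = 1370 / (6·(-145)) = -137/87.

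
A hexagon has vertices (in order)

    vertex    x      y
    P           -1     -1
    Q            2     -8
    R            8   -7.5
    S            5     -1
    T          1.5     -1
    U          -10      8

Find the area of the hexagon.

52.5

Apply Gauss's area formula: 2A = Σ (x_i·y_{i+1} − x_{i+1}·y_i), indices taken mod 6.
Σ = (10) + (49) + (29.5) + (-3.5) + (2) + (18) = 105
Area = |Σ|/2 = 52.5.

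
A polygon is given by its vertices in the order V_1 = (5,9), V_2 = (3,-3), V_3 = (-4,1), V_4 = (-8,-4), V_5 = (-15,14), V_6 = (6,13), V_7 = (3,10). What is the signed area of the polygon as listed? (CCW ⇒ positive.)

Σ = (-42) + (-9) + (24) + (-172) + (-279) + (21) + (-23) = -480
Signed area = Σ/2 = -240 (negative ⇒ clockwise traversal).

-240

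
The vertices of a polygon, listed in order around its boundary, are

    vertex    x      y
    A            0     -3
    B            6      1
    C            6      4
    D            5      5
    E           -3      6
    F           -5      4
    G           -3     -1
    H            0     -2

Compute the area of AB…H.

66

Apply Gauss's area formula: 2A = Σ (x_i·y_{i+1} − x_{i+1}·y_i), indices taken mod 8.
Σ = (18) + (18) + (10) + (45) + (18) + (17) + (6) + (0) = 132
Area = |Σ|/2 = 66.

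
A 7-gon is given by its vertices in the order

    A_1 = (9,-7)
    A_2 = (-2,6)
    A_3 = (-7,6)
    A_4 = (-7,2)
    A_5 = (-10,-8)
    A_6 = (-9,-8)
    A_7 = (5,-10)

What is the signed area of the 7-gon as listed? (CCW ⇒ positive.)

183.5

Apply the surveyor's formula: 2A = Σ (x_i·y_{i+1} − x_{i+1}·y_i), indices taken mod 7.
Cross-terms: 40, 30, 28, 76, 8, 130, 55  ⇒  Σ = 367
Signed area = Σ/2 = 183.5 (positive ⇒ counter-clockwise traversal).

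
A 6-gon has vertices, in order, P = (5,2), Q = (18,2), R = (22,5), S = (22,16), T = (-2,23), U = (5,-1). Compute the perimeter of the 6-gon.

|PQ| = √((13)² + (0)²) = √169 = 13
|QR| = √((4)² + (3)²) = √25 = 5
|RS| = √((0)² + (11)²) = √121 = 11
|ST| = √((-24)² + (7)²) = √625 = 25
|TU| = √((7)² + (-24)²) = √625 = 25
|UP| = √((0)² + (3)²) = √9 = 3
Perimeter = 13 + 5 + 11 + 25 + 25 + 3 = 82.

82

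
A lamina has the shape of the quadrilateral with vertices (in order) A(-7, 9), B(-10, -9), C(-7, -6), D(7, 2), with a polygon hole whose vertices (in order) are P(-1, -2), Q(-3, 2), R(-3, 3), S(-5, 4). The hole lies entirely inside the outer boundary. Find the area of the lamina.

124.5

Outer boundary:
Apply Gauss's area formula: 2A = Σ (x_i·y_{i+1} − x_{i+1}·y_i), indices taken mod 4.
A→B: (-7)(-9) − (-10)(9) = 153
B→C: (-10)(-6) − (-7)(-9) = -3
C→D: (-7)(2) − (7)(-6) = 28
D→A: (7)(9) − (-7)(2) = 77
Σ = 255
Area = |Σ|/2 = 127.5.
Hole:
Cross-terms: -8, -3, 3, 14  ⇒  Σ = 6
Area = |Σ|/2 = 3.
Net area = 127.5 − 3 = 124.5.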